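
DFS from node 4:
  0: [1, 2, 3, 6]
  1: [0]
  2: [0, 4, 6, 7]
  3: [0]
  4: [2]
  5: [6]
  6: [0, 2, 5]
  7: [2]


Visit 4, push [2]
Visit 2, push [7, 6, 0]
Visit 0, push [6, 3, 1]
Visit 1, push []
Visit 3, push []
Visit 6, push [5]
Visit 5, push []
Visit 7, push []

DFS order: [4, 2, 0, 1, 3, 6, 5, 7]


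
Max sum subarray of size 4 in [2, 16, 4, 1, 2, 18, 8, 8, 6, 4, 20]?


[0:4]: 23
[1:5]: 23
[2:6]: 25
[3:7]: 29
[4:8]: 36
[5:9]: 40
[6:10]: 26
[7:11]: 38

Max: 40 at [5:9]


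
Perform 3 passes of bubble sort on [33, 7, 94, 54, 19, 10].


Initial: [33, 7, 94, 54, 19, 10]
Pass 1: [7, 33, 54, 19, 10, 94] (4 swaps)
Pass 2: [7, 33, 19, 10, 54, 94] (2 swaps)
Pass 3: [7, 19, 10, 33, 54, 94] (2 swaps)

After 3 passes: [7, 19, 10, 33, 54, 94]


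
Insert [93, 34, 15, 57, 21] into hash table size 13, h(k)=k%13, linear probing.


Insert 93: h=2 -> slot 2
Insert 34: h=8 -> slot 8
Insert 15: h=2, 1 probes -> slot 3
Insert 57: h=5 -> slot 5
Insert 21: h=8, 1 probes -> slot 9

Table: [None, None, 93, 15, None, 57, None, None, 34, 21, None, None, None]


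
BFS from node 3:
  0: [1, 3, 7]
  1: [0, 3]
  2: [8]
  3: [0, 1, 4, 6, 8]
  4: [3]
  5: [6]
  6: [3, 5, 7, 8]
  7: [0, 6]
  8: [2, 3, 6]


Visit 3, enqueue [0, 1, 4, 6, 8]
Visit 0, enqueue [7]
Visit 1, enqueue []
Visit 4, enqueue []
Visit 6, enqueue [5]
Visit 8, enqueue [2]
Visit 7, enqueue []
Visit 5, enqueue []
Visit 2, enqueue []

BFS order: [3, 0, 1, 4, 6, 8, 7, 5, 2]


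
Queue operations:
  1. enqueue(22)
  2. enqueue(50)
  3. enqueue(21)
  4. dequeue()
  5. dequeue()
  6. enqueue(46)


enqueue(22) -> [22]
enqueue(50) -> [22, 50]
enqueue(21) -> [22, 50, 21]
dequeue()->22, [50, 21]
dequeue()->50, [21]
enqueue(46) -> [21, 46]

Final queue: [21, 46]


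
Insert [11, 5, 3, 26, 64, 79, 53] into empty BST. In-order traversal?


Insert 11: root
Insert 5: L from 11
Insert 3: L from 11 -> L from 5
Insert 26: R from 11
Insert 64: R from 11 -> R from 26
Insert 79: R from 11 -> R from 26 -> R from 64
Insert 53: R from 11 -> R from 26 -> L from 64

In-order: [3, 5, 11, 26, 53, 64, 79]


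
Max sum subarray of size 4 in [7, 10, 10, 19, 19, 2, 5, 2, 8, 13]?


[0:4]: 46
[1:5]: 58
[2:6]: 50
[3:7]: 45
[4:8]: 28
[5:9]: 17
[6:10]: 28

Max: 58 at [1:5]


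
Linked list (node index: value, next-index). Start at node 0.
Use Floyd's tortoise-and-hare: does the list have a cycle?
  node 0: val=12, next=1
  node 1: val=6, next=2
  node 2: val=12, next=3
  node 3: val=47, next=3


Floyd's tortoise (slow, +1) and hare (fast, +2):
  init: slow=0, fast=0
  step 1: slow=1, fast=2
  step 2: slow=2, fast=3
  step 3: slow=3, fast=3
  slow == fast at node 3: cycle detected

Cycle: yes


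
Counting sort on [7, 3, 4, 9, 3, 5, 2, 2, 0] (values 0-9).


Input: [7, 3, 4, 9, 3, 5, 2, 2, 0]
Counts: [1, 0, 2, 2, 1, 1, 0, 1, 0, 1]

Sorted: [0, 2, 2, 3, 3, 4, 5, 7, 9]


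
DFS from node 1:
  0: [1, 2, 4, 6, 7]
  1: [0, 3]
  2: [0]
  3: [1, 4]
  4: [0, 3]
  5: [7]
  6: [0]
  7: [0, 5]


Visit 1, push [3, 0]
Visit 0, push [7, 6, 4, 2]
Visit 2, push []
Visit 4, push [3]
Visit 3, push []
Visit 6, push []
Visit 7, push [5]
Visit 5, push []

DFS order: [1, 0, 2, 4, 3, 6, 7, 5]


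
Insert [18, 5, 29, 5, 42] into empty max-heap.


Insert 18: [18]
Insert 5: [18, 5]
Insert 29: [29, 5, 18]
Insert 5: [29, 5, 18, 5]
Insert 42: [42, 29, 18, 5, 5]

Final heap: [42, 29, 18, 5, 5]


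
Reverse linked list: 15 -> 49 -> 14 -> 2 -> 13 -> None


Step 1: curr=15, set curr.next=prev(None) | reversed so far: 15
Step 2: curr=49, set curr.next=prev(15) | reversed so far: 49 -> 15
Step 3: curr=14, set curr.next=prev(49) | reversed so far: 14 -> 49 -> 15
Step 4: curr=2, set curr.next=prev(14) | reversed so far: 2 -> 14 -> 49 -> 15
Step 5: curr=13, set curr.next=prev(2) | reversed so far: 13 -> 2 -> 14 -> 49 -> 15

13 -> 2 -> 14 -> 49 -> 15 -> None


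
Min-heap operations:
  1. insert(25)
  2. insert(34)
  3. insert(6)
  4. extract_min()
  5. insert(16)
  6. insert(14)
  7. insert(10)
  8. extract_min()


insert(25) -> [25]
insert(34) -> [25, 34]
insert(6) -> [6, 34, 25]
extract_min()->6, [25, 34]
insert(16) -> [16, 34, 25]
insert(14) -> [14, 16, 25, 34]
insert(10) -> [10, 14, 25, 34, 16]
extract_min()->10, [14, 16, 25, 34]

Final heap: [14, 16, 25, 34]


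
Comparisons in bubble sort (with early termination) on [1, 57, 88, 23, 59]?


Algorithm: bubble sort (with early termination)
Input: [1, 57, 88, 23, 59]
Sorted: [1, 23, 57, 59, 88]

9


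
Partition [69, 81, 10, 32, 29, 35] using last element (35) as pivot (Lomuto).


Pivot: 35
  10 <= 35: swap -> [10, 81, 69, 32, 29, 35]
  32 <= 35: swap -> [10, 32, 69, 81, 29, 35]
  29 <= 35: swap -> [10, 32, 29, 81, 69, 35]
Place pivot at 3: [10, 32, 29, 35, 69, 81]

Partitioned: [10, 32, 29, 35, 69, 81]


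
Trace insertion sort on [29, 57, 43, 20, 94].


Initial: [29, 57, 43, 20, 94]
Insert 57: [29, 57, 43, 20, 94]
Insert 43: [29, 43, 57, 20, 94]
Insert 20: [20, 29, 43, 57, 94]
Insert 94: [20, 29, 43, 57, 94]

Sorted: [20, 29, 43, 57, 94]


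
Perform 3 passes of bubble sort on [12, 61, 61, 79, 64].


Initial: [12, 61, 61, 79, 64]
Pass 1: [12, 61, 61, 64, 79] (1 swaps)
Pass 2: [12, 61, 61, 64, 79] (0 swaps)
Pass 3: [12, 61, 61, 64, 79] (0 swaps)

After 3 passes: [12, 61, 61, 64, 79]


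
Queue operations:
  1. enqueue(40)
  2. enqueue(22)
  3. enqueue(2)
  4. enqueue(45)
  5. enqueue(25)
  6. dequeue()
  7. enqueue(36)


enqueue(40) -> [40]
enqueue(22) -> [40, 22]
enqueue(2) -> [40, 22, 2]
enqueue(45) -> [40, 22, 2, 45]
enqueue(25) -> [40, 22, 2, 45, 25]
dequeue()->40, [22, 2, 45, 25]
enqueue(36) -> [22, 2, 45, 25, 36]

Final queue: [22, 2, 45, 25, 36]


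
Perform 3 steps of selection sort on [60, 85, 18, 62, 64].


Initial: [60, 85, 18, 62, 64]
Step 1: min=18 at 2
  Swap: [18, 85, 60, 62, 64]
Step 2: min=60 at 2
  Swap: [18, 60, 85, 62, 64]
Step 3: min=62 at 3
  Swap: [18, 60, 62, 85, 64]

After 3 steps: [18, 60, 62, 85, 64]


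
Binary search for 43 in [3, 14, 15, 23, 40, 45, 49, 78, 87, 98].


Step 1: lo=0, hi=9, mid=4, val=40
Step 2: lo=5, hi=9, mid=7, val=78
Step 3: lo=5, hi=6, mid=5, val=45

Not found


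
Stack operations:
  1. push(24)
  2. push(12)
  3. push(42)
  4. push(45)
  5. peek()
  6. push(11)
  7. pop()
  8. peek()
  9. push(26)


push(24) -> [24]
push(12) -> [24, 12]
push(42) -> [24, 12, 42]
push(45) -> [24, 12, 42, 45]
peek()->45
push(11) -> [24, 12, 42, 45, 11]
pop()->11, [24, 12, 42, 45]
peek()->45
push(26) -> [24, 12, 42, 45, 26]

Final stack: [24, 12, 42, 45, 26]


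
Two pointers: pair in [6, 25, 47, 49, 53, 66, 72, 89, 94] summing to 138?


lo=0(6)+hi=8(94)=100
lo=1(25)+hi=8(94)=119
lo=2(47)+hi=8(94)=141
lo=2(47)+hi=7(89)=136
lo=3(49)+hi=7(89)=138

Yes: 49+89=138


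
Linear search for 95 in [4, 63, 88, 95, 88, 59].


i=0: 4!=95
i=1: 63!=95
i=2: 88!=95
i=3: 95==95 found!

Found at 3, 4 comps


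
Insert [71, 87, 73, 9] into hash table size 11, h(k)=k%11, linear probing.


Insert 71: h=5 -> slot 5
Insert 87: h=10 -> slot 10
Insert 73: h=7 -> slot 7
Insert 9: h=9 -> slot 9

Table: [None, None, None, None, None, 71, None, 73, None, 9, 87]


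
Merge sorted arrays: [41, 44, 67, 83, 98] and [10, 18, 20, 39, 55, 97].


Take 10 from B
Take 18 from B
Take 20 from B
Take 39 from B
Take 41 from A
Take 44 from A
Take 55 from B
Take 67 from A
Take 83 from A
Take 97 from B

Merged: [10, 18, 20, 39, 41, 44, 55, 67, 83, 97, 98]


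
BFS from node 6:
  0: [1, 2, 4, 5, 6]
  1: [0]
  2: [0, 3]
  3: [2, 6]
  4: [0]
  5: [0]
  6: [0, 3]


Visit 6, enqueue [0, 3]
Visit 0, enqueue [1, 2, 4, 5]
Visit 3, enqueue []
Visit 1, enqueue []
Visit 2, enqueue []
Visit 4, enqueue []
Visit 5, enqueue []

BFS order: [6, 0, 3, 1, 2, 4, 5]


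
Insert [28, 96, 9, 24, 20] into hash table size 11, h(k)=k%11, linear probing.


Insert 28: h=6 -> slot 6
Insert 96: h=8 -> slot 8
Insert 9: h=9 -> slot 9
Insert 24: h=2 -> slot 2
Insert 20: h=9, 1 probes -> slot 10

Table: [None, None, 24, None, None, None, 28, None, 96, 9, 20]


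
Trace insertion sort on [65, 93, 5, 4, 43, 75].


Initial: [65, 93, 5, 4, 43, 75]
Insert 93: [65, 93, 5, 4, 43, 75]
Insert 5: [5, 65, 93, 4, 43, 75]
Insert 4: [4, 5, 65, 93, 43, 75]
Insert 43: [4, 5, 43, 65, 93, 75]
Insert 75: [4, 5, 43, 65, 75, 93]

Sorted: [4, 5, 43, 65, 75, 93]


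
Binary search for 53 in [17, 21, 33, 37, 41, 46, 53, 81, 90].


Step 1: lo=0, hi=8, mid=4, val=41
Step 2: lo=5, hi=8, mid=6, val=53

Found at index 6


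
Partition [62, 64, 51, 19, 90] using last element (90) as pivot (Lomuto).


Pivot: 90
  62 <= 90: advance i (no swap)
  64 <= 90: advance i (no swap)
  51 <= 90: advance i (no swap)
  19 <= 90: advance i (no swap)
Place pivot at 4: [62, 64, 51, 19, 90]

Partitioned: [62, 64, 51, 19, 90]


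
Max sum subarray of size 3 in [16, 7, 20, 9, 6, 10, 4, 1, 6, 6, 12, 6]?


[0:3]: 43
[1:4]: 36
[2:5]: 35
[3:6]: 25
[4:7]: 20
[5:8]: 15
[6:9]: 11
[7:10]: 13
[8:11]: 24
[9:12]: 24

Max: 43 at [0:3]


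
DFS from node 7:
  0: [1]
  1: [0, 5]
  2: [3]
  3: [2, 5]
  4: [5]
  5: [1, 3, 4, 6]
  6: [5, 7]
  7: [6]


Visit 7, push [6]
Visit 6, push [5]
Visit 5, push [4, 3, 1]
Visit 1, push [0]
Visit 0, push []
Visit 3, push [2]
Visit 2, push []
Visit 4, push []

DFS order: [7, 6, 5, 1, 0, 3, 2, 4]


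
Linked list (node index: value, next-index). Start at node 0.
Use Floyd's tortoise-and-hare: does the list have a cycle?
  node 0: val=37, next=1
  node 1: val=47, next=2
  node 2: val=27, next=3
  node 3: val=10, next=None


Floyd's tortoise (slow, +1) and hare (fast, +2):
  init: slow=0, fast=0
  step 1: slow=1, fast=2
  step 2: fast 2->3->None, no cycle

Cycle: no


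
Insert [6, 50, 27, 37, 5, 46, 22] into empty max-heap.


Insert 6: [6]
Insert 50: [50, 6]
Insert 27: [50, 6, 27]
Insert 37: [50, 37, 27, 6]
Insert 5: [50, 37, 27, 6, 5]
Insert 46: [50, 37, 46, 6, 5, 27]
Insert 22: [50, 37, 46, 6, 5, 27, 22]

Final heap: [50, 37, 46, 6, 5, 27, 22]


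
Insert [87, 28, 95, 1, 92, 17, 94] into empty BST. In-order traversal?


Insert 87: root
Insert 28: L from 87
Insert 95: R from 87
Insert 1: L from 87 -> L from 28
Insert 92: R from 87 -> L from 95
Insert 17: L from 87 -> L from 28 -> R from 1
Insert 94: R from 87 -> L from 95 -> R from 92

In-order: [1, 17, 28, 87, 92, 94, 95]


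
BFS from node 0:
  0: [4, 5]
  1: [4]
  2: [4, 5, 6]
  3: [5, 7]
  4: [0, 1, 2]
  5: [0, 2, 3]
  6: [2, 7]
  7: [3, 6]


Visit 0, enqueue [4, 5]
Visit 4, enqueue [1, 2]
Visit 5, enqueue [3]
Visit 1, enqueue []
Visit 2, enqueue [6]
Visit 3, enqueue [7]
Visit 6, enqueue []
Visit 7, enqueue []

BFS order: [0, 4, 5, 1, 2, 3, 6, 7]


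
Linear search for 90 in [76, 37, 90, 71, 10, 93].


i=0: 76!=90
i=1: 37!=90
i=2: 90==90 found!

Found at 2, 3 comps


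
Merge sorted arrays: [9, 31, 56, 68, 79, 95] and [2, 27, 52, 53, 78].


Take 2 from B
Take 9 from A
Take 27 from B
Take 31 from A
Take 52 from B
Take 53 from B
Take 56 from A
Take 68 from A
Take 78 from B

Merged: [2, 9, 27, 31, 52, 53, 56, 68, 78, 79, 95]


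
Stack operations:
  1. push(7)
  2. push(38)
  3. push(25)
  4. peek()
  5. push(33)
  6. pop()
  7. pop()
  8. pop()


push(7) -> [7]
push(38) -> [7, 38]
push(25) -> [7, 38, 25]
peek()->25
push(33) -> [7, 38, 25, 33]
pop()->33, [7, 38, 25]
pop()->25, [7, 38]
pop()->38, [7]

Final stack: [7]


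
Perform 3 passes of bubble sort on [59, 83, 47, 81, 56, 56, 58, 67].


Initial: [59, 83, 47, 81, 56, 56, 58, 67]
Pass 1: [59, 47, 81, 56, 56, 58, 67, 83] (6 swaps)
Pass 2: [47, 59, 56, 56, 58, 67, 81, 83] (5 swaps)
Pass 3: [47, 56, 56, 58, 59, 67, 81, 83] (3 swaps)

After 3 passes: [47, 56, 56, 58, 59, 67, 81, 83]


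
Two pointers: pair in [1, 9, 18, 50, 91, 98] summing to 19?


lo=0(1)+hi=5(98)=99
lo=0(1)+hi=4(91)=92
lo=0(1)+hi=3(50)=51
lo=0(1)+hi=2(18)=19

Yes: 1+18=19


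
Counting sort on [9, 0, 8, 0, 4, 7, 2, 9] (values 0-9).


Input: [9, 0, 8, 0, 4, 7, 2, 9]
Counts: [2, 0, 1, 0, 1, 0, 0, 1, 1, 2]

Sorted: [0, 0, 2, 4, 7, 8, 9, 9]


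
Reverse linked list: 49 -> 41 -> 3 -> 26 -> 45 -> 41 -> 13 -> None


Step 1: curr=49, set curr.next=prev(None) | reversed so far: 49
Step 2: curr=41, set curr.next=prev(49) | reversed so far: 41 -> 49
Step 3: curr=3, set curr.next=prev(41) | reversed so far: 3 -> 41 -> 49
Step 4: curr=26, set curr.next=prev(3) | reversed so far: 26 -> 3 -> 41 -> 49
Step 5: curr=45, set curr.next=prev(26) | reversed so far: 45 -> 26 -> 3 -> 41 -> 49
Step 6: curr=41, set curr.next=prev(45) | reversed so far: 41 -> 45 -> 26 -> 3 -> 41 -> 49
Step 7: curr=13, set curr.next=prev(41) | reversed so far: 13 -> 41 -> 45 -> 26 -> 3 -> 41 -> 49

13 -> 41 -> 45 -> 26 -> 3 -> 41 -> 49 -> None


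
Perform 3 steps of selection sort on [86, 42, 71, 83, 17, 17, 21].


Initial: [86, 42, 71, 83, 17, 17, 21]
Step 1: min=17 at 4
  Swap: [17, 42, 71, 83, 86, 17, 21]
Step 2: min=17 at 5
  Swap: [17, 17, 71, 83, 86, 42, 21]
Step 3: min=21 at 6
  Swap: [17, 17, 21, 83, 86, 42, 71]

After 3 steps: [17, 17, 21, 83, 86, 42, 71]


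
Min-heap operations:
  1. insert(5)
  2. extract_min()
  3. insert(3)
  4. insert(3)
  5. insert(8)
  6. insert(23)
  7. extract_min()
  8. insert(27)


insert(5) -> [5]
extract_min()->5, []
insert(3) -> [3]
insert(3) -> [3, 3]
insert(8) -> [3, 3, 8]
insert(23) -> [3, 3, 8, 23]
extract_min()->3, [3, 23, 8]
insert(27) -> [3, 23, 8, 27]

Final heap: [3, 23, 8, 27]


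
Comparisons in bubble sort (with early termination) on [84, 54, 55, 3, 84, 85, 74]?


Algorithm: bubble sort (with early termination)
Input: [84, 54, 55, 3, 84, 85, 74]
Sorted: [3, 54, 55, 74, 84, 84, 85]

18


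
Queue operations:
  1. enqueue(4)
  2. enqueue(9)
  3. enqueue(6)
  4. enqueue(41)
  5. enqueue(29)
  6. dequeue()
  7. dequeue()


enqueue(4) -> [4]
enqueue(9) -> [4, 9]
enqueue(6) -> [4, 9, 6]
enqueue(41) -> [4, 9, 6, 41]
enqueue(29) -> [4, 9, 6, 41, 29]
dequeue()->4, [9, 6, 41, 29]
dequeue()->9, [6, 41, 29]

Final queue: [6, 41, 29]


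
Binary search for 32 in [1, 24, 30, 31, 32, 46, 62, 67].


Step 1: lo=0, hi=7, mid=3, val=31
Step 2: lo=4, hi=7, mid=5, val=46
Step 3: lo=4, hi=4, mid=4, val=32

Found at index 4


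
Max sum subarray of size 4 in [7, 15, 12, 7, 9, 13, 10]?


[0:4]: 41
[1:5]: 43
[2:6]: 41
[3:7]: 39

Max: 43 at [1:5]


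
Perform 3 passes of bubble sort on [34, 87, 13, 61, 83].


Initial: [34, 87, 13, 61, 83]
Pass 1: [34, 13, 61, 83, 87] (3 swaps)
Pass 2: [13, 34, 61, 83, 87] (1 swaps)
Pass 3: [13, 34, 61, 83, 87] (0 swaps)

After 3 passes: [13, 34, 61, 83, 87]


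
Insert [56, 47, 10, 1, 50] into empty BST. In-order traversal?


Insert 56: root
Insert 47: L from 56
Insert 10: L from 56 -> L from 47
Insert 1: L from 56 -> L from 47 -> L from 10
Insert 50: L from 56 -> R from 47

In-order: [1, 10, 47, 50, 56]


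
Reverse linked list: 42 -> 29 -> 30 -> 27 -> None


Step 1: curr=42, set curr.next=prev(None) | reversed so far: 42
Step 2: curr=29, set curr.next=prev(42) | reversed so far: 29 -> 42
Step 3: curr=30, set curr.next=prev(29) | reversed so far: 30 -> 29 -> 42
Step 4: curr=27, set curr.next=prev(30) | reversed so far: 27 -> 30 -> 29 -> 42

27 -> 30 -> 29 -> 42 -> None


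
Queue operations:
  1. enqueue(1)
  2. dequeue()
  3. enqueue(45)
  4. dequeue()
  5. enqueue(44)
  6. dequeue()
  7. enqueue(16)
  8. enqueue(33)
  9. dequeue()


enqueue(1) -> [1]
dequeue()->1, []
enqueue(45) -> [45]
dequeue()->45, []
enqueue(44) -> [44]
dequeue()->44, []
enqueue(16) -> [16]
enqueue(33) -> [16, 33]
dequeue()->16, [33]

Final queue: [33]


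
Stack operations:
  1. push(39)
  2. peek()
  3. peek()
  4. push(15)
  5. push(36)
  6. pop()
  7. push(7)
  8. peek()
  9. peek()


push(39) -> [39]
peek()->39
peek()->39
push(15) -> [39, 15]
push(36) -> [39, 15, 36]
pop()->36, [39, 15]
push(7) -> [39, 15, 7]
peek()->7
peek()->7

Final stack: [39, 15, 7]


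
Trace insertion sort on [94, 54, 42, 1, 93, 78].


Initial: [94, 54, 42, 1, 93, 78]
Insert 54: [54, 94, 42, 1, 93, 78]
Insert 42: [42, 54, 94, 1, 93, 78]
Insert 1: [1, 42, 54, 94, 93, 78]
Insert 93: [1, 42, 54, 93, 94, 78]
Insert 78: [1, 42, 54, 78, 93, 94]

Sorted: [1, 42, 54, 78, 93, 94]


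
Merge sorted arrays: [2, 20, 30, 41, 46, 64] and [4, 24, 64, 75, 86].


Take 2 from A
Take 4 from B
Take 20 from A
Take 24 from B
Take 30 from A
Take 41 from A
Take 46 from A
Take 64 from A

Merged: [2, 4, 20, 24, 30, 41, 46, 64, 64, 75, 86]


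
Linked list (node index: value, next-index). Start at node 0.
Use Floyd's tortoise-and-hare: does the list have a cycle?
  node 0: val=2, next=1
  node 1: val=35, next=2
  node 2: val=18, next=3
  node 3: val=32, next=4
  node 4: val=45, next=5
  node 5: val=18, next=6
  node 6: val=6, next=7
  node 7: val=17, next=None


Floyd's tortoise (slow, +1) and hare (fast, +2):
  init: slow=0, fast=0
  step 1: slow=1, fast=2
  step 2: slow=2, fast=4
  step 3: slow=3, fast=6
  step 4: fast 6->7->None, no cycle

Cycle: no


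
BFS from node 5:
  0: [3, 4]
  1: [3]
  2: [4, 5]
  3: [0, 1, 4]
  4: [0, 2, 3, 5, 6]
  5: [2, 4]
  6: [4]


Visit 5, enqueue [2, 4]
Visit 2, enqueue []
Visit 4, enqueue [0, 3, 6]
Visit 0, enqueue []
Visit 3, enqueue [1]
Visit 6, enqueue []
Visit 1, enqueue []

BFS order: [5, 2, 4, 0, 3, 6, 1]


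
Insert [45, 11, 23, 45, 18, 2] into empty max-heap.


Insert 45: [45]
Insert 11: [45, 11]
Insert 23: [45, 11, 23]
Insert 45: [45, 45, 23, 11]
Insert 18: [45, 45, 23, 11, 18]
Insert 2: [45, 45, 23, 11, 18, 2]

Final heap: [45, 45, 23, 11, 18, 2]


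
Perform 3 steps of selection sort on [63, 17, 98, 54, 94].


Initial: [63, 17, 98, 54, 94]
Step 1: min=17 at 1
  Swap: [17, 63, 98, 54, 94]
Step 2: min=54 at 3
  Swap: [17, 54, 98, 63, 94]
Step 3: min=63 at 3
  Swap: [17, 54, 63, 98, 94]

After 3 steps: [17, 54, 63, 98, 94]


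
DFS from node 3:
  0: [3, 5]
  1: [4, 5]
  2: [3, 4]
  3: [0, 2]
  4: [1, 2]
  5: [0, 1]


Visit 3, push [2, 0]
Visit 0, push [5]
Visit 5, push [1]
Visit 1, push [4]
Visit 4, push [2]
Visit 2, push []

DFS order: [3, 0, 5, 1, 4, 2]


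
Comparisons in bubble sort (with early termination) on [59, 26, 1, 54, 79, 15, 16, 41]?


Algorithm: bubble sort (with early termination)
Input: [59, 26, 1, 54, 79, 15, 16, 41]
Sorted: [1, 15, 16, 26, 41, 54, 59, 79]

25


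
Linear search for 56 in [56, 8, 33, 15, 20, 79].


i=0: 56==56 found!

Found at 0, 1 comps


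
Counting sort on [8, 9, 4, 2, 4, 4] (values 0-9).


Input: [8, 9, 4, 2, 4, 4]
Counts: [0, 0, 1, 0, 3, 0, 0, 0, 1, 1]

Sorted: [2, 4, 4, 4, 8, 9]


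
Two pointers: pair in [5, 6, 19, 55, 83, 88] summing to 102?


lo=0(5)+hi=5(88)=93
lo=1(6)+hi=5(88)=94
lo=2(19)+hi=5(88)=107
lo=2(19)+hi=4(83)=102

Yes: 19+83=102


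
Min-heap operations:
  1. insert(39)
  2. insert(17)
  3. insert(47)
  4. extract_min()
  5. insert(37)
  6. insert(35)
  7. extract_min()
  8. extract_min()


insert(39) -> [39]
insert(17) -> [17, 39]
insert(47) -> [17, 39, 47]
extract_min()->17, [39, 47]
insert(37) -> [37, 47, 39]
insert(35) -> [35, 37, 39, 47]
extract_min()->35, [37, 47, 39]
extract_min()->37, [39, 47]

Final heap: [39, 47]


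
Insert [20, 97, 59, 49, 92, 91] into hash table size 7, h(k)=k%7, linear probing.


Insert 20: h=6 -> slot 6
Insert 97: h=6, 1 probes -> slot 0
Insert 59: h=3 -> slot 3
Insert 49: h=0, 1 probes -> slot 1
Insert 92: h=1, 1 probes -> slot 2
Insert 91: h=0, 4 probes -> slot 4

Table: [97, 49, 92, 59, 91, None, 20]


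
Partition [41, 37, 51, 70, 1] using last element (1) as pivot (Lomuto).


Pivot: 1
Place pivot at 0: [1, 37, 51, 70, 41]

Partitioned: [1, 37, 51, 70, 41]


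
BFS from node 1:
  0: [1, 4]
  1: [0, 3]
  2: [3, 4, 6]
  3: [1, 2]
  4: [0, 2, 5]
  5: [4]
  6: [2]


Visit 1, enqueue [0, 3]
Visit 0, enqueue [4]
Visit 3, enqueue [2]
Visit 4, enqueue [5]
Visit 2, enqueue [6]
Visit 5, enqueue []
Visit 6, enqueue []

BFS order: [1, 0, 3, 4, 2, 5, 6]


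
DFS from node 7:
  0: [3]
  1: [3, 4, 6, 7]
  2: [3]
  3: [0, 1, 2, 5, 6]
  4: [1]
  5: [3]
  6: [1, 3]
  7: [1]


Visit 7, push [1]
Visit 1, push [6, 4, 3]
Visit 3, push [6, 5, 2, 0]
Visit 0, push []
Visit 2, push []
Visit 5, push []
Visit 6, push []
Visit 4, push []

DFS order: [7, 1, 3, 0, 2, 5, 6, 4]


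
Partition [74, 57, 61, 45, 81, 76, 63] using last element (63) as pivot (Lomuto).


Pivot: 63
  57 <= 63: swap -> [57, 74, 61, 45, 81, 76, 63]
  61 <= 63: swap -> [57, 61, 74, 45, 81, 76, 63]
  45 <= 63: swap -> [57, 61, 45, 74, 81, 76, 63]
Place pivot at 3: [57, 61, 45, 63, 81, 76, 74]

Partitioned: [57, 61, 45, 63, 81, 76, 74]


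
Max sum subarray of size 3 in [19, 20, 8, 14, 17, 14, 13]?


[0:3]: 47
[1:4]: 42
[2:5]: 39
[3:6]: 45
[4:7]: 44

Max: 47 at [0:3]


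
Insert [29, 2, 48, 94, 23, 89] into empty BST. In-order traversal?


Insert 29: root
Insert 2: L from 29
Insert 48: R from 29
Insert 94: R from 29 -> R from 48
Insert 23: L from 29 -> R from 2
Insert 89: R from 29 -> R from 48 -> L from 94

In-order: [2, 23, 29, 48, 89, 94]


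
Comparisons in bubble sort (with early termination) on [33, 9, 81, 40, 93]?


Algorithm: bubble sort (with early termination)
Input: [33, 9, 81, 40, 93]
Sorted: [9, 33, 40, 81, 93]

7


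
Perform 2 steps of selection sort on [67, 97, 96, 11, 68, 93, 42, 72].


Initial: [67, 97, 96, 11, 68, 93, 42, 72]
Step 1: min=11 at 3
  Swap: [11, 97, 96, 67, 68, 93, 42, 72]
Step 2: min=42 at 6
  Swap: [11, 42, 96, 67, 68, 93, 97, 72]

After 2 steps: [11, 42, 96, 67, 68, 93, 97, 72]


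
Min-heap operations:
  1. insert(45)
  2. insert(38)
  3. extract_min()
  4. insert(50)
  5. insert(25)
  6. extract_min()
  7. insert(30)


insert(45) -> [45]
insert(38) -> [38, 45]
extract_min()->38, [45]
insert(50) -> [45, 50]
insert(25) -> [25, 50, 45]
extract_min()->25, [45, 50]
insert(30) -> [30, 50, 45]

Final heap: [30, 50, 45]


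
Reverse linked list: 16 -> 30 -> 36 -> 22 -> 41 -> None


Step 1: curr=16, set curr.next=prev(None) | reversed so far: 16
Step 2: curr=30, set curr.next=prev(16) | reversed so far: 30 -> 16
Step 3: curr=36, set curr.next=prev(30) | reversed so far: 36 -> 30 -> 16
Step 4: curr=22, set curr.next=prev(36) | reversed so far: 22 -> 36 -> 30 -> 16
Step 5: curr=41, set curr.next=prev(22) | reversed so far: 41 -> 22 -> 36 -> 30 -> 16

41 -> 22 -> 36 -> 30 -> 16 -> None


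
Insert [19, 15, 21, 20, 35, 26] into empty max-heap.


Insert 19: [19]
Insert 15: [19, 15]
Insert 21: [21, 15, 19]
Insert 20: [21, 20, 19, 15]
Insert 35: [35, 21, 19, 15, 20]
Insert 26: [35, 21, 26, 15, 20, 19]

Final heap: [35, 21, 26, 15, 20, 19]


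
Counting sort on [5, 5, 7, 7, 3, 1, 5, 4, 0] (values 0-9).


Input: [5, 5, 7, 7, 3, 1, 5, 4, 0]
Counts: [1, 1, 0, 1, 1, 3, 0, 2, 0, 0]

Sorted: [0, 1, 3, 4, 5, 5, 5, 7, 7]


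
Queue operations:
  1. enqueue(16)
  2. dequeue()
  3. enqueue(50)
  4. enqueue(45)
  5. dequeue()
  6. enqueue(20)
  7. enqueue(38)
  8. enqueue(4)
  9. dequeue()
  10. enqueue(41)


enqueue(16) -> [16]
dequeue()->16, []
enqueue(50) -> [50]
enqueue(45) -> [50, 45]
dequeue()->50, [45]
enqueue(20) -> [45, 20]
enqueue(38) -> [45, 20, 38]
enqueue(4) -> [45, 20, 38, 4]
dequeue()->45, [20, 38, 4]
enqueue(41) -> [20, 38, 4, 41]

Final queue: [20, 38, 4, 41]


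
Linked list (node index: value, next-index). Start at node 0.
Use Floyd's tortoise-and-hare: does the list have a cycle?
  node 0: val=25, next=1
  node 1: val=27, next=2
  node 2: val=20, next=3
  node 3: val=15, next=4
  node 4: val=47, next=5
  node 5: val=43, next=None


Floyd's tortoise (slow, +1) and hare (fast, +2):
  init: slow=0, fast=0
  step 1: slow=1, fast=2
  step 2: slow=2, fast=4
  step 3: fast 4->5->None, no cycle

Cycle: no


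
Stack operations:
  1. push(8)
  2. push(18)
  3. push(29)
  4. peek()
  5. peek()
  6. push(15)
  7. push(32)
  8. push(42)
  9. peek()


push(8) -> [8]
push(18) -> [8, 18]
push(29) -> [8, 18, 29]
peek()->29
peek()->29
push(15) -> [8, 18, 29, 15]
push(32) -> [8, 18, 29, 15, 32]
push(42) -> [8, 18, 29, 15, 32, 42]
peek()->42

Final stack: [8, 18, 29, 15, 32, 42]


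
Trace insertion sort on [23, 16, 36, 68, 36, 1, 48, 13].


Initial: [23, 16, 36, 68, 36, 1, 48, 13]
Insert 16: [16, 23, 36, 68, 36, 1, 48, 13]
Insert 36: [16, 23, 36, 68, 36, 1, 48, 13]
Insert 68: [16, 23, 36, 68, 36, 1, 48, 13]
Insert 36: [16, 23, 36, 36, 68, 1, 48, 13]
Insert 1: [1, 16, 23, 36, 36, 68, 48, 13]
Insert 48: [1, 16, 23, 36, 36, 48, 68, 13]
Insert 13: [1, 13, 16, 23, 36, 36, 48, 68]

Sorted: [1, 13, 16, 23, 36, 36, 48, 68]


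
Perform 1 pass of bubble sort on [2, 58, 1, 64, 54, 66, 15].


Initial: [2, 58, 1, 64, 54, 66, 15]
Pass 1: [2, 1, 58, 54, 64, 15, 66] (3 swaps)

After 1 pass: [2, 1, 58, 54, 64, 15, 66]


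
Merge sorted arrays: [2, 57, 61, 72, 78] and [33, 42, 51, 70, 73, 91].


Take 2 from A
Take 33 from B
Take 42 from B
Take 51 from B
Take 57 from A
Take 61 from A
Take 70 from B
Take 72 from A
Take 73 from B
Take 78 from A

Merged: [2, 33, 42, 51, 57, 61, 70, 72, 73, 78, 91]


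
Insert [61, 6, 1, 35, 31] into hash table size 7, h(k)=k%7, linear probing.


Insert 61: h=5 -> slot 5
Insert 6: h=6 -> slot 6
Insert 1: h=1 -> slot 1
Insert 35: h=0 -> slot 0
Insert 31: h=3 -> slot 3

Table: [35, 1, None, 31, None, 61, 6]


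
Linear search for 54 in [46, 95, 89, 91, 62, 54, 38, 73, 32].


i=0: 46!=54
i=1: 95!=54
i=2: 89!=54
i=3: 91!=54
i=4: 62!=54
i=5: 54==54 found!

Found at 5, 6 comps


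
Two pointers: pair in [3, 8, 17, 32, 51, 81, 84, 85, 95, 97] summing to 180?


lo=0(3)+hi=9(97)=100
lo=1(8)+hi=9(97)=105
lo=2(17)+hi=9(97)=114
lo=3(32)+hi=9(97)=129
lo=4(51)+hi=9(97)=148
lo=5(81)+hi=9(97)=178
lo=6(84)+hi=9(97)=181
lo=6(84)+hi=8(95)=179
lo=7(85)+hi=8(95)=180

Yes: 85+95=180


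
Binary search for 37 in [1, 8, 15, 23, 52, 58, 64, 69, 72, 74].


Step 1: lo=0, hi=9, mid=4, val=52
Step 2: lo=0, hi=3, mid=1, val=8
Step 3: lo=2, hi=3, mid=2, val=15
Step 4: lo=3, hi=3, mid=3, val=23

Not found


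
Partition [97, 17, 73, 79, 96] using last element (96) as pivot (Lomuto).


Pivot: 96
  17 <= 96: swap -> [17, 97, 73, 79, 96]
  73 <= 96: swap -> [17, 73, 97, 79, 96]
  79 <= 96: swap -> [17, 73, 79, 97, 96]
Place pivot at 3: [17, 73, 79, 96, 97]

Partitioned: [17, 73, 79, 96, 97]


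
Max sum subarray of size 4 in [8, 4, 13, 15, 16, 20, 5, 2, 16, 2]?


[0:4]: 40
[1:5]: 48
[2:6]: 64
[3:7]: 56
[4:8]: 43
[5:9]: 43
[6:10]: 25

Max: 64 at [2:6]


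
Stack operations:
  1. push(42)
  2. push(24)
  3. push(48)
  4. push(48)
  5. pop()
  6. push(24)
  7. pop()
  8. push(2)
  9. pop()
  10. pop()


push(42) -> [42]
push(24) -> [42, 24]
push(48) -> [42, 24, 48]
push(48) -> [42, 24, 48, 48]
pop()->48, [42, 24, 48]
push(24) -> [42, 24, 48, 24]
pop()->24, [42, 24, 48]
push(2) -> [42, 24, 48, 2]
pop()->2, [42, 24, 48]
pop()->48, [42, 24]

Final stack: [42, 24]


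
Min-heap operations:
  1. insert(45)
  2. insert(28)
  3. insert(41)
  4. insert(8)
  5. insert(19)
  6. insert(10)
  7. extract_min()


insert(45) -> [45]
insert(28) -> [28, 45]
insert(41) -> [28, 45, 41]
insert(8) -> [8, 28, 41, 45]
insert(19) -> [8, 19, 41, 45, 28]
insert(10) -> [8, 19, 10, 45, 28, 41]
extract_min()->8, [10, 19, 41, 45, 28]

Final heap: [10, 19, 41, 45, 28]


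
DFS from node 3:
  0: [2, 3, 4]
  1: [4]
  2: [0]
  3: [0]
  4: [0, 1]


Visit 3, push [0]
Visit 0, push [4, 2]
Visit 2, push []
Visit 4, push [1]
Visit 1, push []

DFS order: [3, 0, 2, 4, 1]


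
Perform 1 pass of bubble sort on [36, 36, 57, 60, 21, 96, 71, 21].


Initial: [36, 36, 57, 60, 21, 96, 71, 21]
Pass 1: [36, 36, 57, 21, 60, 71, 21, 96] (3 swaps)

After 1 pass: [36, 36, 57, 21, 60, 71, 21, 96]


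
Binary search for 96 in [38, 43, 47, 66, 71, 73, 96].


Step 1: lo=0, hi=6, mid=3, val=66
Step 2: lo=4, hi=6, mid=5, val=73
Step 3: lo=6, hi=6, mid=6, val=96

Found at index 6


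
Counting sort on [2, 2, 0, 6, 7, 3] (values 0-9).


Input: [2, 2, 0, 6, 7, 3]
Counts: [1, 0, 2, 1, 0, 0, 1, 1, 0, 0]

Sorted: [0, 2, 2, 3, 6, 7]


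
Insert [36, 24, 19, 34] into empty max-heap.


Insert 36: [36]
Insert 24: [36, 24]
Insert 19: [36, 24, 19]
Insert 34: [36, 34, 19, 24]

Final heap: [36, 34, 19, 24]


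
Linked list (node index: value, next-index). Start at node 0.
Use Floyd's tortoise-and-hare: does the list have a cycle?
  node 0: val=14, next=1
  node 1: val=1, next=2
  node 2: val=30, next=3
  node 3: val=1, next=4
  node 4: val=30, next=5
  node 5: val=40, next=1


Floyd's tortoise (slow, +1) and hare (fast, +2):
  init: slow=0, fast=0
  step 1: slow=1, fast=2
  step 2: slow=2, fast=4
  step 3: slow=3, fast=1
  step 4: slow=4, fast=3
  step 5: slow=5, fast=5
  slow == fast at node 5: cycle detected

Cycle: yes


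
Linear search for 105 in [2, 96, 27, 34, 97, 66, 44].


i=0: 2!=105
i=1: 96!=105
i=2: 27!=105
i=3: 34!=105
i=4: 97!=105
i=5: 66!=105
i=6: 44!=105

Not found, 7 comps


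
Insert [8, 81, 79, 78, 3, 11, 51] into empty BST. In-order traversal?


Insert 8: root
Insert 81: R from 8
Insert 79: R from 8 -> L from 81
Insert 78: R from 8 -> L from 81 -> L from 79
Insert 3: L from 8
Insert 11: R from 8 -> L from 81 -> L from 79 -> L from 78
Insert 51: R from 8 -> L from 81 -> L from 79 -> L from 78 -> R from 11

In-order: [3, 8, 11, 51, 78, 79, 81]


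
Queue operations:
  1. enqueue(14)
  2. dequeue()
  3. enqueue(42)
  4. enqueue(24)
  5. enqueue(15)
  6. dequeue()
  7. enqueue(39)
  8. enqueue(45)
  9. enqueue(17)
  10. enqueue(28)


enqueue(14) -> [14]
dequeue()->14, []
enqueue(42) -> [42]
enqueue(24) -> [42, 24]
enqueue(15) -> [42, 24, 15]
dequeue()->42, [24, 15]
enqueue(39) -> [24, 15, 39]
enqueue(45) -> [24, 15, 39, 45]
enqueue(17) -> [24, 15, 39, 45, 17]
enqueue(28) -> [24, 15, 39, 45, 17, 28]

Final queue: [24, 15, 39, 45, 17, 28]


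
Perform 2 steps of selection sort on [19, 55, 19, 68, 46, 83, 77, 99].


Initial: [19, 55, 19, 68, 46, 83, 77, 99]
Step 1: min=19 at 0
  Swap: [19, 55, 19, 68, 46, 83, 77, 99]
Step 2: min=19 at 2
  Swap: [19, 19, 55, 68, 46, 83, 77, 99]

After 2 steps: [19, 19, 55, 68, 46, 83, 77, 99]


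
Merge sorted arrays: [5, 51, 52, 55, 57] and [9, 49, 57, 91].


Take 5 from A
Take 9 from B
Take 49 from B
Take 51 from A
Take 52 from A
Take 55 from A
Take 57 from A

Merged: [5, 9, 49, 51, 52, 55, 57, 57, 91]


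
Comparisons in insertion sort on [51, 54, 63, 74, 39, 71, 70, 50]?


Algorithm: insertion sort
Input: [51, 54, 63, 74, 39, 71, 70, 50]
Sorted: [39, 50, 51, 54, 63, 70, 71, 74]

19


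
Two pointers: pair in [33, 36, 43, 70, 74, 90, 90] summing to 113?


lo=0(33)+hi=6(90)=123
lo=0(33)+hi=5(90)=123
lo=0(33)+hi=4(74)=107
lo=1(36)+hi=4(74)=110
lo=2(43)+hi=4(74)=117
lo=2(43)+hi=3(70)=113

Yes: 43+70=113


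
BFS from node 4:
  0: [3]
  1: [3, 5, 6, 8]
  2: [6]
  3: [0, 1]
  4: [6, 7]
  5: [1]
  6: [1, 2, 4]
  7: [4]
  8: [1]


Visit 4, enqueue [6, 7]
Visit 6, enqueue [1, 2]
Visit 7, enqueue []
Visit 1, enqueue [3, 5, 8]
Visit 2, enqueue []
Visit 3, enqueue [0]
Visit 5, enqueue []
Visit 8, enqueue []
Visit 0, enqueue []

BFS order: [4, 6, 7, 1, 2, 3, 5, 8, 0]


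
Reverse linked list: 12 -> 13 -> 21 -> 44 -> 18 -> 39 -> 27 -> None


Step 1: curr=12, set curr.next=prev(None) | reversed so far: 12
Step 2: curr=13, set curr.next=prev(12) | reversed so far: 13 -> 12
Step 3: curr=21, set curr.next=prev(13) | reversed so far: 21 -> 13 -> 12
Step 4: curr=44, set curr.next=prev(21) | reversed so far: 44 -> 21 -> 13 -> 12
Step 5: curr=18, set curr.next=prev(44) | reversed so far: 18 -> 44 -> 21 -> 13 -> 12
Step 6: curr=39, set curr.next=prev(18) | reversed so far: 39 -> 18 -> 44 -> 21 -> 13 -> 12
Step 7: curr=27, set curr.next=prev(39) | reversed so far: 27 -> 39 -> 18 -> 44 -> 21 -> 13 -> 12

27 -> 39 -> 18 -> 44 -> 21 -> 13 -> 12 -> None


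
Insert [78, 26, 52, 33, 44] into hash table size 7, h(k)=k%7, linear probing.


Insert 78: h=1 -> slot 1
Insert 26: h=5 -> slot 5
Insert 52: h=3 -> slot 3
Insert 33: h=5, 1 probes -> slot 6
Insert 44: h=2 -> slot 2

Table: [None, 78, 44, 52, None, 26, 33]


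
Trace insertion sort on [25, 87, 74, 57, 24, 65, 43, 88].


Initial: [25, 87, 74, 57, 24, 65, 43, 88]
Insert 87: [25, 87, 74, 57, 24, 65, 43, 88]
Insert 74: [25, 74, 87, 57, 24, 65, 43, 88]
Insert 57: [25, 57, 74, 87, 24, 65, 43, 88]
Insert 24: [24, 25, 57, 74, 87, 65, 43, 88]
Insert 65: [24, 25, 57, 65, 74, 87, 43, 88]
Insert 43: [24, 25, 43, 57, 65, 74, 87, 88]
Insert 88: [24, 25, 43, 57, 65, 74, 87, 88]

Sorted: [24, 25, 43, 57, 65, 74, 87, 88]


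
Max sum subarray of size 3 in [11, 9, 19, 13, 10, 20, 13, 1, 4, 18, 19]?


[0:3]: 39
[1:4]: 41
[2:5]: 42
[3:6]: 43
[4:7]: 43
[5:8]: 34
[6:9]: 18
[7:10]: 23
[8:11]: 41

Max: 43 at [3:6]


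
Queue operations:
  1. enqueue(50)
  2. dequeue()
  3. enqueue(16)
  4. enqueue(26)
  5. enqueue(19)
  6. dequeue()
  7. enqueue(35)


enqueue(50) -> [50]
dequeue()->50, []
enqueue(16) -> [16]
enqueue(26) -> [16, 26]
enqueue(19) -> [16, 26, 19]
dequeue()->16, [26, 19]
enqueue(35) -> [26, 19, 35]

Final queue: [26, 19, 35]


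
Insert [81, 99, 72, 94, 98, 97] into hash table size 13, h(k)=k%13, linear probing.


Insert 81: h=3 -> slot 3
Insert 99: h=8 -> slot 8
Insert 72: h=7 -> slot 7
Insert 94: h=3, 1 probes -> slot 4
Insert 98: h=7, 2 probes -> slot 9
Insert 97: h=6 -> slot 6

Table: [None, None, None, 81, 94, None, 97, 72, 99, 98, None, None, None]


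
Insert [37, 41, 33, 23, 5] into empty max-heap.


Insert 37: [37]
Insert 41: [41, 37]
Insert 33: [41, 37, 33]
Insert 23: [41, 37, 33, 23]
Insert 5: [41, 37, 33, 23, 5]

Final heap: [41, 37, 33, 23, 5]


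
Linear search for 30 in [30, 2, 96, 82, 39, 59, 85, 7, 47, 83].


i=0: 30==30 found!

Found at 0, 1 comps


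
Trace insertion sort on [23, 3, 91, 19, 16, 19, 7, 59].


Initial: [23, 3, 91, 19, 16, 19, 7, 59]
Insert 3: [3, 23, 91, 19, 16, 19, 7, 59]
Insert 91: [3, 23, 91, 19, 16, 19, 7, 59]
Insert 19: [3, 19, 23, 91, 16, 19, 7, 59]
Insert 16: [3, 16, 19, 23, 91, 19, 7, 59]
Insert 19: [3, 16, 19, 19, 23, 91, 7, 59]
Insert 7: [3, 7, 16, 19, 19, 23, 91, 59]
Insert 59: [3, 7, 16, 19, 19, 23, 59, 91]

Sorted: [3, 7, 16, 19, 19, 23, 59, 91]


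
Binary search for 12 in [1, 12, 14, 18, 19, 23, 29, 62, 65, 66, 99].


Step 1: lo=0, hi=10, mid=5, val=23
Step 2: lo=0, hi=4, mid=2, val=14
Step 3: lo=0, hi=1, mid=0, val=1
Step 4: lo=1, hi=1, mid=1, val=12

Found at index 1


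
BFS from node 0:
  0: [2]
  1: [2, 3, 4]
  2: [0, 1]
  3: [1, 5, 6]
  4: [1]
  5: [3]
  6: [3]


Visit 0, enqueue [2]
Visit 2, enqueue [1]
Visit 1, enqueue [3, 4]
Visit 3, enqueue [5, 6]
Visit 4, enqueue []
Visit 5, enqueue []
Visit 6, enqueue []

BFS order: [0, 2, 1, 3, 4, 5, 6]


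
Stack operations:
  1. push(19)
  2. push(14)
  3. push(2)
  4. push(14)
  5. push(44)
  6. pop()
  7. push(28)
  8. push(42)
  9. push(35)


push(19) -> [19]
push(14) -> [19, 14]
push(2) -> [19, 14, 2]
push(14) -> [19, 14, 2, 14]
push(44) -> [19, 14, 2, 14, 44]
pop()->44, [19, 14, 2, 14]
push(28) -> [19, 14, 2, 14, 28]
push(42) -> [19, 14, 2, 14, 28, 42]
push(35) -> [19, 14, 2, 14, 28, 42, 35]

Final stack: [19, 14, 2, 14, 28, 42, 35]


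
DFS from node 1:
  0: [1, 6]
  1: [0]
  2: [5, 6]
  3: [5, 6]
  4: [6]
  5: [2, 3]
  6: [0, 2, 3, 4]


Visit 1, push [0]
Visit 0, push [6]
Visit 6, push [4, 3, 2]
Visit 2, push [5]
Visit 5, push [3]
Visit 3, push []
Visit 4, push []

DFS order: [1, 0, 6, 2, 5, 3, 4]


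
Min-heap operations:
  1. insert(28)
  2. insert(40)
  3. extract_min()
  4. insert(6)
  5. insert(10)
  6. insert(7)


insert(28) -> [28]
insert(40) -> [28, 40]
extract_min()->28, [40]
insert(6) -> [6, 40]
insert(10) -> [6, 40, 10]
insert(7) -> [6, 7, 10, 40]

Final heap: [6, 7, 10, 40]


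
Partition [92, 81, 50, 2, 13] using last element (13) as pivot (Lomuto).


Pivot: 13
  2 <= 13: swap -> [2, 81, 50, 92, 13]
Place pivot at 1: [2, 13, 50, 92, 81]

Partitioned: [2, 13, 50, 92, 81]


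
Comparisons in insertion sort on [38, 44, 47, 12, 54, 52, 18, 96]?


Algorithm: insertion sort
Input: [38, 44, 47, 12, 54, 52, 18, 96]
Sorted: [12, 18, 38, 44, 47, 52, 54, 96]

15


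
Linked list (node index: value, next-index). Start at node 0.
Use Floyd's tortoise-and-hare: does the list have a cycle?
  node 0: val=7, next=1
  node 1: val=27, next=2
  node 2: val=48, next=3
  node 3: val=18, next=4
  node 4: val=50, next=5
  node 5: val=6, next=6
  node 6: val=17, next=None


Floyd's tortoise (slow, +1) and hare (fast, +2):
  init: slow=0, fast=0
  step 1: slow=1, fast=2
  step 2: slow=2, fast=4
  step 3: slow=3, fast=6
  step 4: fast -> None, no cycle

Cycle: no


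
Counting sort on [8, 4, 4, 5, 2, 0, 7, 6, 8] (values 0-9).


Input: [8, 4, 4, 5, 2, 0, 7, 6, 8]
Counts: [1, 0, 1, 0, 2, 1, 1, 1, 2, 0]

Sorted: [0, 2, 4, 4, 5, 6, 7, 8, 8]


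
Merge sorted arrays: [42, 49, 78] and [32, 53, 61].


Take 32 from B
Take 42 from A
Take 49 from A
Take 53 from B
Take 61 from B

Merged: [32, 42, 49, 53, 61, 78]


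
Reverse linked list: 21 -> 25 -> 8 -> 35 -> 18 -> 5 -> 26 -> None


Step 1: curr=21, set curr.next=prev(None) | reversed so far: 21
Step 2: curr=25, set curr.next=prev(21) | reversed so far: 25 -> 21
Step 3: curr=8, set curr.next=prev(25) | reversed so far: 8 -> 25 -> 21
Step 4: curr=35, set curr.next=prev(8) | reversed so far: 35 -> 8 -> 25 -> 21
Step 5: curr=18, set curr.next=prev(35) | reversed so far: 18 -> 35 -> 8 -> 25 -> 21
Step 6: curr=5, set curr.next=prev(18) | reversed so far: 5 -> 18 -> 35 -> 8 -> 25 -> 21
Step 7: curr=26, set curr.next=prev(5) | reversed so far: 26 -> 5 -> 18 -> 35 -> 8 -> 25 -> 21

26 -> 5 -> 18 -> 35 -> 8 -> 25 -> 21 -> None


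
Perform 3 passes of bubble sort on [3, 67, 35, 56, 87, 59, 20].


Initial: [3, 67, 35, 56, 87, 59, 20]
Pass 1: [3, 35, 56, 67, 59, 20, 87] (4 swaps)
Pass 2: [3, 35, 56, 59, 20, 67, 87] (2 swaps)
Pass 3: [3, 35, 56, 20, 59, 67, 87] (1 swaps)

After 3 passes: [3, 35, 56, 20, 59, 67, 87]


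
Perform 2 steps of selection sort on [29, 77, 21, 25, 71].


Initial: [29, 77, 21, 25, 71]
Step 1: min=21 at 2
  Swap: [21, 77, 29, 25, 71]
Step 2: min=25 at 3
  Swap: [21, 25, 29, 77, 71]

After 2 steps: [21, 25, 29, 77, 71]


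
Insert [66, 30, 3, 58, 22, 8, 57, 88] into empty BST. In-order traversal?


Insert 66: root
Insert 30: L from 66
Insert 3: L from 66 -> L from 30
Insert 58: L from 66 -> R from 30
Insert 22: L from 66 -> L from 30 -> R from 3
Insert 8: L from 66 -> L from 30 -> R from 3 -> L from 22
Insert 57: L from 66 -> R from 30 -> L from 58
Insert 88: R from 66

In-order: [3, 8, 22, 30, 57, 58, 66, 88]


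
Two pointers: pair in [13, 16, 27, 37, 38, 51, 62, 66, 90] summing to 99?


lo=0(13)+hi=8(90)=103
lo=0(13)+hi=7(66)=79
lo=1(16)+hi=7(66)=82
lo=2(27)+hi=7(66)=93
lo=3(37)+hi=7(66)=103
lo=3(37)+hi=6(62)=99

Yes: 37+62=99


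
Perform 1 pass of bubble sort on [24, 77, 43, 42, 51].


Initial: [24, 77, 43, 42, 51]
Pass 1: [24, 43, 42, 51, 77] (3 swaps)

After 1 pass: [24, 43, 42, 51, 77]


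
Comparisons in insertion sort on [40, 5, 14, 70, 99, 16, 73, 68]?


Algorithm: insertion sort
Input: [40, 5, 14, 70, 99, 16, 73, 68]
Sorted: [5, 14, 16, 40, 68, 70, 73, 99]

15


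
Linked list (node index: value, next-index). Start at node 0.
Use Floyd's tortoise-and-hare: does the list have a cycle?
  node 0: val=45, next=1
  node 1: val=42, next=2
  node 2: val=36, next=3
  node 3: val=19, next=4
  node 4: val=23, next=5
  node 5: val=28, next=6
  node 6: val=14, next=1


Floyd's tortoise (slow, +1) and hare (fast, +2):
  init: slow=0, fast=0
  step 1: slow=1, fast=2
  step 2: slow=2, fast=4
  step 3: slow=3, fast=6
  step 4: slow=4, fast=2
  step 5: slow=5, fast=4
  step 6: slow=6, fast=6
  slow == fast at node 6: cycle detected

Cycle: yes


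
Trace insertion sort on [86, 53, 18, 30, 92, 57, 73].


Initial: [86, 53, 18, 30, 92, 57, 73]
Insert 53: [53, 86, 18, 30, 92, 57, 73]
Insert 18: [18, 53, 86, 30, 92, 57, 73]
Insert 30: [18, 30, 53, 86, 92, 57, 73]
Insert 92: [18, 30, 53, 86, 92, 57, 73]
Insert 57: [18, 30, 53, 57, 86, 92, 73]
Insert 73: [18, 30, 53, 57, 73, 86, 92]

Sorted: [18, 30, 53, 57, 73, 86, 92]
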